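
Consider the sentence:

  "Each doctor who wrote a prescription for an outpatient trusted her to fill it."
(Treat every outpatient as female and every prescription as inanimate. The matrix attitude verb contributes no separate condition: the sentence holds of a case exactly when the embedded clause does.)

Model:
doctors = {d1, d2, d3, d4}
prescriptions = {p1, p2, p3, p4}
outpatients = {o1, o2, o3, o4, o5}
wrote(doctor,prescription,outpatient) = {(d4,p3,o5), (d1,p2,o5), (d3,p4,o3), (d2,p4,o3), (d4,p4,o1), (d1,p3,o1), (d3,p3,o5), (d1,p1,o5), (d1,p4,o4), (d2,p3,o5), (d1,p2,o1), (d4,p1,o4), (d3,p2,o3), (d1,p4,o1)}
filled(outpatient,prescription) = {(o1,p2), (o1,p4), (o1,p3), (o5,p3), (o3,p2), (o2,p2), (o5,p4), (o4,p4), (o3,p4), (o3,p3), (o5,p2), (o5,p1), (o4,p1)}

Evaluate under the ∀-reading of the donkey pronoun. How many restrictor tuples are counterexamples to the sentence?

0

"her" takes "an outpatient" as antecedent and "it" takes "a prescription"; both are donkey pronouns co-varying with the restrictor.
Strong reading: for every (d,p,o) with wrote(d,p,o), filled(o,p).
Restrictor triples: (d1,p1,o5)→filled(o5,p1) ✓  (d1,p2,o1)→filled(o1,p2) ✓  (d1,p2,o5)→filled(o5,p2) ✓  (d1,p3,o1)→filled(o1,p3) ✓  (d1,p4,o1)→filled(o1,p4) ✓  (d1,p4,o4)→filled(o4,p4) ✓  (d2,p3,o5)→filled(o5,p3) ✓  (d2,p4,o3)→filled(o3,p4) ✓  (d3,p2,o3)→filled(o3,p2) ✓  (d3,p3,o5)→filled(o5,p3) ✓  (d3,p4,o3)→filled(o3,p4) ✓  (d4,p1,o4)→filled(o4,p1) ✓  (d4,p3,o5)→filled(o5,p3) ✓  (d4,p4,o1)→filled(o1,p4) ✓
Counterexamples (restrictor triples failing the scope): 0.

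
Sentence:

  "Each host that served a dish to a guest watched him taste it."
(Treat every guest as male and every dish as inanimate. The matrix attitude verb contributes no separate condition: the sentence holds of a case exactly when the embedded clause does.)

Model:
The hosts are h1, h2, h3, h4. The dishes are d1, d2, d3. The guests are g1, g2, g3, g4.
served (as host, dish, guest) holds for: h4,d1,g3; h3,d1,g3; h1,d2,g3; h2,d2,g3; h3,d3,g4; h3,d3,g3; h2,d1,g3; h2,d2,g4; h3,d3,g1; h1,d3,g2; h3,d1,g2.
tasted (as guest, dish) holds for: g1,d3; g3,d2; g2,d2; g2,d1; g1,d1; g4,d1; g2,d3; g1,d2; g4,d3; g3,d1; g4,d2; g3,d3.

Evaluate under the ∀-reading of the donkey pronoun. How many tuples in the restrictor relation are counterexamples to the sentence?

0

"him" takes "a guest" as antecedent and "it" takes "a dish"; both are donkey pronouns co-varying with the restrictor.
Strong reading: for every (h,d,g) with served(h,d,g), tasted(g,d).
Restrictor triples: (h1,d2,g3)→tasted(g3,d2) ✓  (h1,d3,g2)→tasted(g2,d3) ✓  (h2,d1,g3)→tasted(g3,d1) ✓  (h2,d2,g3)→tasted(g3,d2) ✓  (h2,d2,g4)→tasted(g4,d2) ✓  (h3,d1,g2)→tasted(g2,d1) ✓  (h3,d1,g3)→tasted(g3,d1) ✓  (h3,d3,g1)→tasted(g1,d3) ✓  (h3,d3,g3)→tasted(g3,d3) ✓  (h3,d3,g4)→tasted(g4,d3) ✓  (h4,d1,g3)→tasted(g3,d1) ✓
Counterexamples (restrictor triples failing the scope): 0.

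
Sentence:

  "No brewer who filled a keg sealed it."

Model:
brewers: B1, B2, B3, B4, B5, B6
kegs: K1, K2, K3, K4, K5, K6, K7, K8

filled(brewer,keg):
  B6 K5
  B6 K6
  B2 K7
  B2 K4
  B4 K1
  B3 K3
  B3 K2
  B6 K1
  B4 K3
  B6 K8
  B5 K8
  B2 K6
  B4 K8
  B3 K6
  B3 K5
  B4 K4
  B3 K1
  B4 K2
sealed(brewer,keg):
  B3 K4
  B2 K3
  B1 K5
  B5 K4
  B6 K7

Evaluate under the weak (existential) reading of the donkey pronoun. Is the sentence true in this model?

"it" takes "a keg" as antecedent — a donkey pronoun bound across the clause boundary.
Truth condition: for no (b,k) with filled(b,k) does sealed(b,k) hold.
Restrictor pairs — does the scope hold? (B2,K4):fails  (B2,K6):fails  (B2,K7):fails  (B3,K1):fails  (B3,K2):fails  (B3,K3):fails  (B3,K5):fails  (B3,K6):fails  (B4,K1):fails  (B4,K2):fails  (B4,K3):fails  (B4,K4):fails  (B4,K8):fails  (B5,K8):fails  (B6,K1):fails  (B6,K5):fails  (B6,K6):fails  (B6,K8):fails
Scope holds for no restrictor pair, so the sentence is true.

True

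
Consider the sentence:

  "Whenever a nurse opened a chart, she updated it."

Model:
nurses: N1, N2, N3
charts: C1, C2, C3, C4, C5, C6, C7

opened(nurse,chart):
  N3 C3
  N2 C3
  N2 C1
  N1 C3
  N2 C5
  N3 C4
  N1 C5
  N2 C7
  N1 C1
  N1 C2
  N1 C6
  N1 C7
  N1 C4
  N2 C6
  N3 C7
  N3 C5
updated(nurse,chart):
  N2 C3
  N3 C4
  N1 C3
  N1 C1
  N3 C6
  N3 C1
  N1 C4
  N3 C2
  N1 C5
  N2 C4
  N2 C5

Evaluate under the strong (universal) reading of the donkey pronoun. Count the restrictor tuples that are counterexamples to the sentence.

"it" takes "a chart" as antecedent — a donkey pronoun bound across the clause boundary.
Strong reading: for every (n,c) with opened(n,c), updated(n,c).
Restrictor pairs: (N1,C1) ✓  (N1,C2) ✗  (N1,C3) ✓  (N1,C4) ✓  (N1,C5) ✓  (N1,C6) ✗  (N1,C7) ✗  (N2,C1) ✗  (N2,C3) ✓  (N2,C5) ✓  (N2,C6) ✗  (N2,C7) ✗  (N3,C3) ✗  (N3,C4) ✓  (N3,C5) ✗  (N3,C7) ✗
Counterexamples (restrictor pairs failing the scope): 9.

9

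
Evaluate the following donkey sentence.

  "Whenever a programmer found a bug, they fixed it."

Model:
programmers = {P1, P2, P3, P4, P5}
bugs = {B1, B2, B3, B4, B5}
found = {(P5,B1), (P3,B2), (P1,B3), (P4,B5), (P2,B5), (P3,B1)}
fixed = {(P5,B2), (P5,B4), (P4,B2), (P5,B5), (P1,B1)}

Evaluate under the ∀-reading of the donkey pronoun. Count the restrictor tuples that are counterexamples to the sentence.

"it" takes "a bug" as antecedent — a donkey pronoun bound across the clause boundary.
Strong reading: for every (p,b) with found(p,b), fixed(p,b).
Restrictor pairs: (P1,B3) ✗  (P2,B5) ✗  (P3,B1) ✗  (P3,B2) ✗  (P4,B5) ✗  (P5,B1) ✗
Counterexamples (restrictor pairs failing the scope): 6.

6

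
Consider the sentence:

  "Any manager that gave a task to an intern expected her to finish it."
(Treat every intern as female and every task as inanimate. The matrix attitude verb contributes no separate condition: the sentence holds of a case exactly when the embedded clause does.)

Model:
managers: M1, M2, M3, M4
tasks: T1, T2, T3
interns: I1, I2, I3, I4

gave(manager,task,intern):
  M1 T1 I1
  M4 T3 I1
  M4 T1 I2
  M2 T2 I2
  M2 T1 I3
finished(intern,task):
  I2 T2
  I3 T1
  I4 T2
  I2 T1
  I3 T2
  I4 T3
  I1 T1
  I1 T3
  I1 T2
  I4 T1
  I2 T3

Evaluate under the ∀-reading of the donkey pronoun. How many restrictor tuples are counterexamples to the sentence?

0

"her" takes "an intern" as antecedent and "it" takes "a task"; both are donkey pronouns co-varying with the restrictor.
Strong reading: for every (m,t,i) with gave(m,t,i), finished(i,t).
Restrictor triples: (M1,T1,I1)→finished(I1,T1) ✓  (M2,T1,I3)→finished(I3,T1) ✓  (M2,T2,I2)→finished(I2,T2) ✓  (M4,T1,I2)→finished(I2,T1) ✓  (M4,T3,I1)→finished(I1,T3) ✓
Counterexamples (restrictor triples failing the scope): 0.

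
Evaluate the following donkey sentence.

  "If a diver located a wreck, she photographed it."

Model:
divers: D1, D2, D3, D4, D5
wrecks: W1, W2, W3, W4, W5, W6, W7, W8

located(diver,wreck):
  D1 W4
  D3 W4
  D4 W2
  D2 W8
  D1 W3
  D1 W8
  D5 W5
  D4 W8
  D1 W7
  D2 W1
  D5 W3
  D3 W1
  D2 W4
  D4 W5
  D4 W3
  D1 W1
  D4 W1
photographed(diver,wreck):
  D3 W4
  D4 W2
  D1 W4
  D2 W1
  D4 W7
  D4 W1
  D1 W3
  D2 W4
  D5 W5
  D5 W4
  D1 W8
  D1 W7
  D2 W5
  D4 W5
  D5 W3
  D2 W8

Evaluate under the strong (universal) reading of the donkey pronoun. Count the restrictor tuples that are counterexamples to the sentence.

4

"it" takes "a wreck" as antecedent — a donkey pronoun bound across the clause boundary.
Strong reading: for every (d,w) with located(d,w), photographed(d,w).
Restrictor pairs: (D1,W1) ✗  (D1,W3) ✓  (D1,W4) ✓  (D1,W7) ✓  (D1,W8) ✓  (D2,W1) ✓  (D2,W4) ✓  (D2,W8) ✓  (D3,W1) ✗  (D3,W4) ✓  (D4,W1) ✓  (D4,W2) ✓  (D4,W3) ✗  (D4,W5) ✓  (D4,W8) ✗  (D5,W3) ✓  (D5,W5) ✓
Counterexamples (restrictor pairs failing the scope): 4.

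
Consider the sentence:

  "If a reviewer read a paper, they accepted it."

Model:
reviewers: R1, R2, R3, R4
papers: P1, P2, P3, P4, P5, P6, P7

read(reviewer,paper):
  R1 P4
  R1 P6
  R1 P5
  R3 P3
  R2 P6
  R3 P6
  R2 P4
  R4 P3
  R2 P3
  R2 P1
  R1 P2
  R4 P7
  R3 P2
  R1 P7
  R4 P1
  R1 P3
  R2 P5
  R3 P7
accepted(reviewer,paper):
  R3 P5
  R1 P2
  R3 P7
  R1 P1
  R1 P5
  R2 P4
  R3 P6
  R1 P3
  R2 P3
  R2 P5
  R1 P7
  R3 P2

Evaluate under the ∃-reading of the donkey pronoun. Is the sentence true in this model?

False

"it" takes "a paper" as antecedent — a donkey pronoun bound across the clause boundary.
Weak reading: every reviewer r with some read-paper has at least one read-paper p such that accepted(r,p).
Per reviewer: R1:✓  R2:✓  R3:✓  R4:✗
R4 has no witness among its read-papers.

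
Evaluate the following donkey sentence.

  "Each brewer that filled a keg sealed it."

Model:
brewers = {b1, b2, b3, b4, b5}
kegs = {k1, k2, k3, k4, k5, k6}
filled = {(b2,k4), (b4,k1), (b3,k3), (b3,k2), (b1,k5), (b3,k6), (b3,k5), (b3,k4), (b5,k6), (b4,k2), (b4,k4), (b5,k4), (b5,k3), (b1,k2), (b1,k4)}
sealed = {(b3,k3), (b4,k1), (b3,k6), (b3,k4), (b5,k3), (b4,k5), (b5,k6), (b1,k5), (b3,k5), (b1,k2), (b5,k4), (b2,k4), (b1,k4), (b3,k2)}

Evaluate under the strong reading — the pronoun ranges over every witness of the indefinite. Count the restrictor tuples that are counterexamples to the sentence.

"it" takes "a keg" as antecedent — a donkey pronoun bound across the clause boundary.
Strong reading: for every (b,k) with filled(b,k), sealed(b,k).
Restrictor pairs: (b1,k2) ✓  (b1,k4) ✓  (b1,k5) ✓  (b2,k4) ✓  (b3,k2) ✓  (b3,k3) ✓  (b3,k4) ✓  (b3,k5) ✓  (b3,k6) ✓  (b4,k1) ✓  (b4,k2) ✗  (b4,k4) ✗  (b5,k3) ✓  (b5,k4) ✓  (b5,k6) ✓
Counterexamples (restrictor pairs failing the scope): 2.

2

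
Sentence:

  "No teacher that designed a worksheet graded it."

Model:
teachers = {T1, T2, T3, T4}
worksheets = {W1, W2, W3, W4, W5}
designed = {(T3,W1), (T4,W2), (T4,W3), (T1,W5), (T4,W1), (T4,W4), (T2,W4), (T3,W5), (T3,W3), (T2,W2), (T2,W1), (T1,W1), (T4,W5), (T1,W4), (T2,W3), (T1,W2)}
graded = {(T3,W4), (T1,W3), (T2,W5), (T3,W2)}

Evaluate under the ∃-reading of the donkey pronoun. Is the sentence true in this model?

True

"it" takes "a worksheet" as antecedent — a donkey pronoun bound across the clause boundary.
Truth condition: for no (t,w) with designed(t,w) does graded(t,w) hold.
Restrictor pairs — does the scope hold? (T1,W1):fails  (T1,W2):fails  (T1,W4):fails  (T1,W5):fails  (T2,W1):fails  (T2,W2):fails  (T2,W3):fails  (T2,W4):fails  (T3,W1):fails  (T3,W3):fails  (T3,W5):fails  (T4,W1):fails  (T4,W2):fails  (T4,W3):fails  (T4,W4):fails  (T4,W5):fails
Scope holds for no restrictor pair, so the sentence is true.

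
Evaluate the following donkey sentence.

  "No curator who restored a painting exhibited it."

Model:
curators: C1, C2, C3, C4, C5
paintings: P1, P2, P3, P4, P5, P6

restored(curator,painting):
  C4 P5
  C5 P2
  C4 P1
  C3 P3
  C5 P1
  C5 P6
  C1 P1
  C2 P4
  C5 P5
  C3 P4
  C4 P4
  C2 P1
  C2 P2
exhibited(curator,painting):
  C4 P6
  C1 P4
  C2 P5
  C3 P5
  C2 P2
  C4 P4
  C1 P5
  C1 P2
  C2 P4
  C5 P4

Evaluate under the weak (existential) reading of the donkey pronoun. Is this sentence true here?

"it" takes "a painting" as antecedent — a donkey pronoun bound across the clause boundary.
Truth condition: for no (c,p) with restored(c,p) does exhibited(c,p) hold.
Restrictor pairs — does the scope hold? (C1,P1):fails  (C2,P1):fails  (C2,P2):holds  (C2,P4):holds  (C3,P3):fails  (C3,P4):fails  (C4,P1):fails  (C4,P4):holds  (C4,P5):fails  (C5,P1):fails  (C5,P2):fails  (C5,P5):fails  (C5,P6):fails
Scope holds for 3 pair(s), so the sentence is false.

False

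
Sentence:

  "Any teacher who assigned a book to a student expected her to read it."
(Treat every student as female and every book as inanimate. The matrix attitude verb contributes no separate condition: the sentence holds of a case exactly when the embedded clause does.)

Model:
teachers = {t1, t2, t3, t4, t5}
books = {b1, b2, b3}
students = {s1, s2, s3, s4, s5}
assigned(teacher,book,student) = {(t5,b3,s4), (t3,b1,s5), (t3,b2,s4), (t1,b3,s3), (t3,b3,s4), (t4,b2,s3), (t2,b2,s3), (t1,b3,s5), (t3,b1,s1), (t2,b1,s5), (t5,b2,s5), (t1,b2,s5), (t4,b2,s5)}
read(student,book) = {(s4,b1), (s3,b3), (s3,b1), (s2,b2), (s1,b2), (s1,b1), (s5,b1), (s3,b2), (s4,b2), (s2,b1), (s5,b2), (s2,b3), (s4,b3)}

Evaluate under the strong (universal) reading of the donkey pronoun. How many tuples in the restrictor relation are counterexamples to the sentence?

1

"her" takes "a student" as antecedent and "it" takes "a book"; both are donkey pronouns co-varying with the restrictor.
Strong reading: for every (t,b,s) with assigned(t,b,s), read(s,b).
Restrictor triples: (t1,b2,s5)→read(s5,b2) ✓  (t1,b3,s3)→read(s3,b3) ✓  (t1,b3,s5)→read(s5,b3) ✗  (t2,b1,s5)→read(s5,b1) ✓  (t2,b2,s3)→read(s3,b2) ✓  (t3,b1,s1)→read(s1,b1) ✓  (t3,b1,s5)→read(s5,b1) ✓  (t3,b2,s4)→read(s4,b2) ✓  (t3,b3,s4)→read(s4,b3) ✓  (t4,b2,s3)→read(s3,b2) ✓  (t4,b2,s5)→read(s5,b2) ✓  (t5,b2,s5)→read(s5,b2) ✓  (t5,b3,s4)→read(s4,b3) ✓
Counterexamples (restrictor triples failing the scope): 1.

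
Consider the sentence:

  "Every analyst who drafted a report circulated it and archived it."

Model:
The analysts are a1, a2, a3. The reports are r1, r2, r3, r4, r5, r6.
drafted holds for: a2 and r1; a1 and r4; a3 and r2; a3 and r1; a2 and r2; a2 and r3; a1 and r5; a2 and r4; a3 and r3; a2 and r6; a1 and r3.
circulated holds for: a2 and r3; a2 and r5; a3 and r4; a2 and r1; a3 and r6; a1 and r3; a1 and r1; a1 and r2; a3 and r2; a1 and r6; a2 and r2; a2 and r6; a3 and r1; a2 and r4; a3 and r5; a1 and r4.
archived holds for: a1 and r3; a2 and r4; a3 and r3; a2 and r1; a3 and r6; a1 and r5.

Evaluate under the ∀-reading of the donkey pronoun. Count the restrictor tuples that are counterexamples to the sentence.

8

"it" takes "a report" as antecedent — a donkey pronoun bound across the clause boundary.
Strong reading: for every (a,r) with drafted(a,r), circulated(a,r) ∧ archived(a,r).
Restrictor pairs: (a1,r3) ✓  (a1,r4) ✗  (a1,r5) ✗  (a2,r1) ✓  (a2,r2) ✗  (a2,r3) ✗  (a2,r4) ✓  (a2,r6) ✗  (a3,r1) ✗  (a3,r2) ✗  (a3,r3) ✗
Counterexamples (restrictor pairs failing the scope): 8.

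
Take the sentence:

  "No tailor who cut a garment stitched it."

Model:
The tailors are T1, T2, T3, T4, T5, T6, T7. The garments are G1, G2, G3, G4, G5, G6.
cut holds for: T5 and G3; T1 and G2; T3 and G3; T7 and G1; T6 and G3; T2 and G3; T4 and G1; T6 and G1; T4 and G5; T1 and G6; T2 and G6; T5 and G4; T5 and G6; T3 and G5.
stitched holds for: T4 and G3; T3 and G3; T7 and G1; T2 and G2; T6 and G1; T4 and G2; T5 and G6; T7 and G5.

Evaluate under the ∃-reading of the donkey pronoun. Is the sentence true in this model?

"it" takes "a garment" as antecedent — a donkey pronoun bound across the clause boundary.
Truth condition: for no (t,g) with cut(t,g) does stitched(t,g) hold.
Restrictor pairs — does the scope hold? (T1,G2):fails  (T1,G6):fails  (T2,G3):fails  (T2,G6):fails  (T3,G3):holds  (T3,G5):fails  (T4,G1):fails  (T4,G5):fails  (T5,G3):fails  (T5,G4):fails  (T5,G6):holds  (T6,G1):holds  (T6,G3):fails  (T7,G1):holds
Scope holds for 4 pair(s), so the sentence is false.

False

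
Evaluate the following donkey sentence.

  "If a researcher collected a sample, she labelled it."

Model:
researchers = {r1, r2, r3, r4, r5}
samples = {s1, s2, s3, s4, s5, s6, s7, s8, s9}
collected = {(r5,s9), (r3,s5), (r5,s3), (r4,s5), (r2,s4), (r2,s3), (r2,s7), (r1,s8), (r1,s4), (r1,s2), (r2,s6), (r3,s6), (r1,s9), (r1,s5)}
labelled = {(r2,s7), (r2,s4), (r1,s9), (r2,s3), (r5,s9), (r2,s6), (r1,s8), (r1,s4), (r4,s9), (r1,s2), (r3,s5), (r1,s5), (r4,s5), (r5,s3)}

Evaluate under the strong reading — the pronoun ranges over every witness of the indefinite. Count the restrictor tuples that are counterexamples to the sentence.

"it" takes "a sample" as antecedent — a donkey pronoun bound across the clause boundary.
Strong reading: for every (r,s) with collected(r,s), labelled(r,s).
Restrictor pairs: (r1,s2) ✓  (r1,s4) ✓  (r1,s5) ✓  (r1,s8) ✓  (r1,s9) ✓  (r2,s3) ✓  (r2,s4) ✓  (r2,s6) ✓  (r2,s7) ✓  (r3,s5) ✓  (r3,s6) ✗  (r4,s5) ✓  (r5,s3) ✓  (r5,s9) ✓
Counterexamples (restrictor pairs failing the scope): 1.

1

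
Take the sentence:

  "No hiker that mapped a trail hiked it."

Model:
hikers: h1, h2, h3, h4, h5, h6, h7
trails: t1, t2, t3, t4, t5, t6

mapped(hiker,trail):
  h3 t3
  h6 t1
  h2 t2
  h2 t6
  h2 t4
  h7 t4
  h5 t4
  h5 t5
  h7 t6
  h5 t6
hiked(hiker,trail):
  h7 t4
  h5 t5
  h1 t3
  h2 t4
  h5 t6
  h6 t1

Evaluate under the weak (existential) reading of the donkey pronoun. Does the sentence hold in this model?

False

"it" takes "a trail" as antecedent — a donkey pronoun bound across the clause boundary.
Truth condition: for no (h,t) with mapped(h,t) does hiked(h,t) hold.
Restrictor pairs — does the scope hold? (h2,t2):fails  (h2,t4):holds  (h2,t6):fails  (h3,t3):fails  (h5,t4):fails  (h5,t5):holds  (h5,t6):holds  (h6,t1):holds  (h7,t4):holds  (h7,t6):fails
Scope holds for 5 pair(s), so the sentence is false.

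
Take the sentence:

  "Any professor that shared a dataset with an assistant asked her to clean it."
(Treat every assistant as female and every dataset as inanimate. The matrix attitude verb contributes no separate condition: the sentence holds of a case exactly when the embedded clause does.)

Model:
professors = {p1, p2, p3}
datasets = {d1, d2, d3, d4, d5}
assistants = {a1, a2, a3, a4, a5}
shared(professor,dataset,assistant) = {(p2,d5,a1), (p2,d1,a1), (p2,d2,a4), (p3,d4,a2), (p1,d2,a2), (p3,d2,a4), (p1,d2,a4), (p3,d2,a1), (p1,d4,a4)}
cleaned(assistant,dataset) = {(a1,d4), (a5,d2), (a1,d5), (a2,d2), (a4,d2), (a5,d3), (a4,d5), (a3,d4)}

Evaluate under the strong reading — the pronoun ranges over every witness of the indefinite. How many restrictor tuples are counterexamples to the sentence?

4

"her" takes "an assistant" as antecedent and "it" takes "a dataset"; both are donkey pronouns co-varying with the restrictor.
Strong reading: for every (p,d,a) with shared(p,d,a), cleaned(a,d).
Restrictor triples: (p1,d2,a2)→cleaned(a2,d2) ✓  (p1,d2,a4)→cleaned(a4,d2) ✓  (p1,d4,a4)→cleaned(a4,d4) ✗  (p2,d1,a1)→cleaned(a1,d1) ✗  (p2,d2,a4)→cleaned(a4,d2) ✓  (p2,d5,a1)→cleaned(a1,d5) ✓  (p3,d2,a1)→cleaned(a1,d2) ✗  (p3,d2,a4)→cleaned(a4,d2) ✓  (p3,d4,a2)→cleaned(a2,d4) ✗
Counterexamples (restrictor triples failing the scope): 4.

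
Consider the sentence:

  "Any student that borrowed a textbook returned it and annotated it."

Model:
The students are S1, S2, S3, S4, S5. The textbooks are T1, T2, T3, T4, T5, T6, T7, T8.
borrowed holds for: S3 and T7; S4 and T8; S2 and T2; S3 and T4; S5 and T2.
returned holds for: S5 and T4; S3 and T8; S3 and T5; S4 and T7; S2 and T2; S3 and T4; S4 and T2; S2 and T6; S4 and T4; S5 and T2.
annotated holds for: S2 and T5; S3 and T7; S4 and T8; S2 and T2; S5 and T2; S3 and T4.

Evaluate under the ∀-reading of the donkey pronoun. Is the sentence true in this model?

"it" takes "a textbook" as antecedent — a donkey pronoun bound across the clause boundary.
Strong reading: for every (s,t) with borrowed(s,t), returned(s,t) ∧ annotated(s,t).
Restrictor pairs: (S2,T2) ✓  (S3,T4) ✓  (S3,T7) ✗  (S4,T8) ✗  (S5,T2) ✓
Counterexample: (S3,T7) is in borrowed but fails the scope.

False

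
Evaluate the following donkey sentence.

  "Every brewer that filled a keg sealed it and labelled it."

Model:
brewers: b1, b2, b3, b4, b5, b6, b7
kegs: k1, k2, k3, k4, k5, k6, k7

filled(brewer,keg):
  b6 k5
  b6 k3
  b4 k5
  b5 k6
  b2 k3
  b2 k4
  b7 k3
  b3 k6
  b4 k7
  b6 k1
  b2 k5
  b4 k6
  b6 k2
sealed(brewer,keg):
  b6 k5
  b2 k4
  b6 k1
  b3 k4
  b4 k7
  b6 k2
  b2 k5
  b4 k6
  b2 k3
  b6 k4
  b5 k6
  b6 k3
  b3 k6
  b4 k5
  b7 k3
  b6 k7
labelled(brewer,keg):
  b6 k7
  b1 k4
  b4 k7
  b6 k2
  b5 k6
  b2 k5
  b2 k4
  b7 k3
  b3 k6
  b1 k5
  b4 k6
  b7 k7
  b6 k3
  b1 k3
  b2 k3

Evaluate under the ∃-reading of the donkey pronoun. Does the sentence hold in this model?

"it" takes "a keg" as antecedent — a donkey pronoun bound across the clause boundary.
Weak reading: every brewer b with some filled-keg has at least one filled-keg k such that sealed(b,k) ∧ labelled(b,k).
Per brewer: b2:✓  b3:✓  b4:✓  b5:✓  b6:✓  b7:✓
Every brewer in the restrictor has a witness.

True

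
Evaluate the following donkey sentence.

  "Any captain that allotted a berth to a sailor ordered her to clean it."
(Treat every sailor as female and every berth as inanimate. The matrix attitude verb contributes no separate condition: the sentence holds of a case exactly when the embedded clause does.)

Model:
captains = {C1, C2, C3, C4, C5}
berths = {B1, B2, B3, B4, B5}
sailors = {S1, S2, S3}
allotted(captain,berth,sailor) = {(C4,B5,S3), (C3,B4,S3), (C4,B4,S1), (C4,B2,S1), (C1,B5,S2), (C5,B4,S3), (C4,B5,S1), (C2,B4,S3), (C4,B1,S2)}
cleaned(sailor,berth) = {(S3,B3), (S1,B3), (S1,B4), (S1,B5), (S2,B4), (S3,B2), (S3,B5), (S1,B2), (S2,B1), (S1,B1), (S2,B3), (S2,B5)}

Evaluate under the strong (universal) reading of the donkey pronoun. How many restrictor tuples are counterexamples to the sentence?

3

"her" takes "a sailor" as antecedent and "it" takes "a berth"; both are donkey pronouns co-varying with the restrictor.
Strong reading: for every (c,b,s) with allotted(c,b,s), cleaned(s,b).
Restrictor triples: (C1,B5,S2)→cleaned(S2,B5) ✓  (C2,B4,S3)→cleaned(S3,B4) ✗  (C3,B4,S3)→cleaned(S3,B4) ✗  (C4,B1,S2)→cleaned(S2,B1) ✓  (C4,B2,S1)→cleaned(S1,B2) ✓  (C4,B4,S1)→cleaned(S1,B4) ✓  (C4,B5,S1)→cleaned(S1,B5) ✓  (C4,B5,S3)→cleaned(S3,B5) ✓  (C5,B4,S3)→cleaned(S3,B4) ✗
Counterexamples (restrictor triples failing the scope): 3.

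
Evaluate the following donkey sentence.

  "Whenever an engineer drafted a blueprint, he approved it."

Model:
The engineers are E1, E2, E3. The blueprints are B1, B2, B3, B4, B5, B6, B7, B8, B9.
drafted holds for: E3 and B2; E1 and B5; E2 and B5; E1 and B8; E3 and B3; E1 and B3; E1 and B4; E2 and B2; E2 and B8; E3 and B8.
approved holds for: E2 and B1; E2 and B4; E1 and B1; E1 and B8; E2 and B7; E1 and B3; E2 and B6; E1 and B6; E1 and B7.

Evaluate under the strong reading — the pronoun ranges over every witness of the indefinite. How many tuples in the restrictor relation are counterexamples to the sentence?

"it" takes "a blueprint" as antecedent — a donkey pronoun bound across the clause boundary.
Strong reading: for every (e,b) with drafted(e,b), approved(e,b).
Restrictor pairs: (E1,B3) ✓  (E1,B4) ✗  (E1,B5) ✗  (E1,B8) ✓  (E2,B2) ✗  (E2,B5) ✗  (E2,B8) ✗  (E3,B2) ✗  (E3,B3) ✗  (E3,B8) ✗
Counterexamples (restrictor pairs failing the scope): 8.

8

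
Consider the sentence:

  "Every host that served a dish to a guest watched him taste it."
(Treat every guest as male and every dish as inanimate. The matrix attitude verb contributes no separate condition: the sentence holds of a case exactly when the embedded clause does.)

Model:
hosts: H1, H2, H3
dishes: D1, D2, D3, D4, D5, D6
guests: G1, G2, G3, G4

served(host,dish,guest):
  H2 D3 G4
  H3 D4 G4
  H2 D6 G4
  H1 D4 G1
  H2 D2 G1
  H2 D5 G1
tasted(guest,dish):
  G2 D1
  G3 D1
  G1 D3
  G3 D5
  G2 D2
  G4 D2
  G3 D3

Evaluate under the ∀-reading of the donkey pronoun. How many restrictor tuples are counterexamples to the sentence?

6

"him" takes "a guest" as antecedent and "it" takes "a dish"; both are donkey pronouns co-varying with the restrictor.
Strong reading: for every (h,d,g) with served(h,d,g), tasted(g,d).
Restrictor triples: (H1,D4,G1)→tasted(G1,D4) ✗  (H2,D2,G1)→tasted(G1,D2) ✗  (H2,D3,G4)→tasted(G4,D3) ✗  (H2,D5,G1)→tasted(G1,D5) ✗  (H2,D6,G4)→tasted(G4,D6) ✗  (H3,D4,G4)→tasted(G4,D4) ✗
Counterexamples (restrictor triples failing the scope): 6.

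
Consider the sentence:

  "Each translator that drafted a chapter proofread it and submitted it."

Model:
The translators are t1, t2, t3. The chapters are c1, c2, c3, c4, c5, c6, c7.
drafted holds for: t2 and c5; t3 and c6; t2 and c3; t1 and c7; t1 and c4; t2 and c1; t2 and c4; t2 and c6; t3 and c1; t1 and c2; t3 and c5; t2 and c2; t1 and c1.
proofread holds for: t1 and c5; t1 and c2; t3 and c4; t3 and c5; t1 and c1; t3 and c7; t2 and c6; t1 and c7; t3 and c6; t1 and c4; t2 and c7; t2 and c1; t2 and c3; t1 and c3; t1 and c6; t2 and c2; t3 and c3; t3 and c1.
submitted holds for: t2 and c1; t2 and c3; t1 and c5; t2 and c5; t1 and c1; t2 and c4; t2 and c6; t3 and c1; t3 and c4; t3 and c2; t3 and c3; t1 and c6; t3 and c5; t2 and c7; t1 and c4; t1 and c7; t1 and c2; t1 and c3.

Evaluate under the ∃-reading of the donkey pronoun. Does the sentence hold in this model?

"it" takes "a chapter" as antecedent — a donkey pronoun bound across the clause boundary.
Weak reading: every translator t with some drafted-chapter has at least one drafted-chapter c such that proofread(t,c) ∧ submitted(t,c).
Per translator: t1:✓  t2:✓  t3:✓
Every translator in the restrictor has a witness.

True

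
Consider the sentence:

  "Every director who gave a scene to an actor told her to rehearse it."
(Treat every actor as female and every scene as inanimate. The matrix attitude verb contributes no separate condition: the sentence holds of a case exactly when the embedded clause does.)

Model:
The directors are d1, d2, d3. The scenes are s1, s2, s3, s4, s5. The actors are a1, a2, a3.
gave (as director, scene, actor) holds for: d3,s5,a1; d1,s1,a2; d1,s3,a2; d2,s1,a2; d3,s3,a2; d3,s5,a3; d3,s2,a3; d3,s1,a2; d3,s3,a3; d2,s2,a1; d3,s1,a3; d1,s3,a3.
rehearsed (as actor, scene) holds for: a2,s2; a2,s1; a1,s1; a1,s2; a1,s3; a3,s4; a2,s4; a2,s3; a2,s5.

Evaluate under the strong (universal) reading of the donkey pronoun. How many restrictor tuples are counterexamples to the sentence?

6

"her" takes "an actor" as antecedent and "it" takes "a scene"; both are donkey pronouns co-varying with the restrictor.
Strong reading: for every (d,s,a) with gave(d,s,a), rehearsed(a,s).
Restrictor triples: (d1,s1,a2)→rehearsed(a2,s1) ✓  (d1,s3,a2)→rehearsed(a2,s3) ✓  (d1,s3,a3)→rehearsed(a3,s3) ✗  (d2,s1,a2)→rehearsed(a2,s1) ✓  (d2,s2,a1)→rehearsed(a1,s2) ✓  (d3,s1,a2)→rehearsed(a2,s1) ✓  (d3,s1,a3)→rehearsed(a3,s1) ✗  (d3,s2,a3)→rehearsed(a3,s2) ✗  (d3,s3,a2)→rehearsed(a2,s3) ✓  (d3,s3,a3)→rehearsed(a3,s3) ✗  (d3,s5,a1)→rehearsed(a1,s5) ✗  (d3,s5,a3)→rehearsed(a3,s5) ✗
Counterexamples (restrictor triples failing the scope): 6.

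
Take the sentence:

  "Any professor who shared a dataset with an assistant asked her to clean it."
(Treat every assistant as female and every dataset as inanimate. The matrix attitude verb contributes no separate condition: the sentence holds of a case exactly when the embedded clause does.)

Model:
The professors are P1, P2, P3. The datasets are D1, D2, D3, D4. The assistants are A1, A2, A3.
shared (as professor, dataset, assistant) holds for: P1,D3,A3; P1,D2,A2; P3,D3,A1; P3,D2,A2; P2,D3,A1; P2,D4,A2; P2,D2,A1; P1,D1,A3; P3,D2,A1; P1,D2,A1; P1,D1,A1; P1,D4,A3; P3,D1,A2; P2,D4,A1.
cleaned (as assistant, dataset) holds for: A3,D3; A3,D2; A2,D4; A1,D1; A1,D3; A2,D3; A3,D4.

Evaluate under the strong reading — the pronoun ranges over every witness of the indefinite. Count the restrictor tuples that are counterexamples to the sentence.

"her" takes "an assistant" as antecedent and "it" takes "a dataset"; both are donkey pronouns co-varying with the restrictor.
Strong reading: for every (p,d,a) with shared(p,d,a), cleaned(a,d).
Restrictor triples: (P1,D1,A1)→cleaned(A1,D1) ✓  (P1,D1,A3)→cleaned(A3,D1) ✗  (P1,D2,A1)→cleaned(A1,D2) ✗  (P1,D2,A2)→cleaned(A2,D2) ✗  (P1,D3,A3)→cleaned(A3,D3) ✓  (P1,D4,A3)→cleaned(A3,D4) ✓  (P2,D2,A1)→cleaned(A1,D2) ✗  (P2,D3,A1)→cleaned(A1,D3) ✓  (P2,D4,A1)→cleaned(A1,D4) ✗  (P2,D4,A2)→cleaned(A2,D4) ✓  (P3,D1,A2)→cleaned(A2,D1) ✗  (P3,D2,A1)→cleaned(A1,D2) ✗  (P3,D2,A2)→cleaned(A2,D2) ✗  (P3,D3,A1)→cleaned(A1,D3) ✓
Counterexamples (restrictor triples failing the scope): 8.

8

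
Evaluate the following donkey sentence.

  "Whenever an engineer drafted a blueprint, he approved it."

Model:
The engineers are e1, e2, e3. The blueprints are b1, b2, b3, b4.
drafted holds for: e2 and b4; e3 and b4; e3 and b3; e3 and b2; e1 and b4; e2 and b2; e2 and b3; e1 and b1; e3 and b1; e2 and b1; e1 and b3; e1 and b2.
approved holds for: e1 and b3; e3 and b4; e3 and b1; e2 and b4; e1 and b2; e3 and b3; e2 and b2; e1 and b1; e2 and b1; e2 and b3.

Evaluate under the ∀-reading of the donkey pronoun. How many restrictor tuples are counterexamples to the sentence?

"it" takes "a blueprint" as antecedent — a donkey pronoun bound across the clause boundary.
Strong reading: for every (e,b) with drafted(e,b), approved(e,b).
Restrictor pairs: (e1,b1) ✓  (e1,b2) ✓  (e1,b3) ✓  (e1,b4) ✗  (e2,b1) ✓  (e2,b2) ✓  (e2,b3) ✓  (e2,b4) ✓  (e3,b1) ✓  (e3,b2) ✗  (e3,b3) ✓  (e3,b4) ✓
Counterexamples (restrictor pairs failing the scope): 2.

2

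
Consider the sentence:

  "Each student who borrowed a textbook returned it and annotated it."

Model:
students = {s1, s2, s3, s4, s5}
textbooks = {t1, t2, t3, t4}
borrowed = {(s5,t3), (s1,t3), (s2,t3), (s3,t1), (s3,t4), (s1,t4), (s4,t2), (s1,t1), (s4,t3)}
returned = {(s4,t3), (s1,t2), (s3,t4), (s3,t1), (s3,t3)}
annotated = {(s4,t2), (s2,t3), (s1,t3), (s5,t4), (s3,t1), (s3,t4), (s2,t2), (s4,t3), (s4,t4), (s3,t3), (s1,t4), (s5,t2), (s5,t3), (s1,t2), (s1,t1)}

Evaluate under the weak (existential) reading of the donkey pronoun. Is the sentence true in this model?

False

"it" takes "a textbook" as antecedent — a donkey pronoun bound across the clause boundary.
Weak reading: every student s with some borrowed-textbook has at least one borrowed-textbook t such that returned(s,t) ∧ annotated(s,t).
Per student: s1:✗  s2:✗  s3:✓  s4:✓  s5:✗
s1 has no witness among its borrowed-textbooks.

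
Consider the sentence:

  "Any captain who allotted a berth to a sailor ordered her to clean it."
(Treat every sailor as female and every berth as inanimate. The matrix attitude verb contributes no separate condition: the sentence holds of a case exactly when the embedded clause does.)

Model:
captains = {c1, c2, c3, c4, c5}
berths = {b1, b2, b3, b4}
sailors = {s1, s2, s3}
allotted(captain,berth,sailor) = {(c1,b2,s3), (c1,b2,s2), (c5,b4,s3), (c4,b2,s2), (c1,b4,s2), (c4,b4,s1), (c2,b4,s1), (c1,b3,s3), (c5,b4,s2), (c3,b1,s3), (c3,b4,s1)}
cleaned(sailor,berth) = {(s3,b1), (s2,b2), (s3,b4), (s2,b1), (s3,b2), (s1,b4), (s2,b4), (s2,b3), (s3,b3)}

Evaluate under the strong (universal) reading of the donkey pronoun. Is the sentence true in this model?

True

"her" takes "a sailor" as antecedent and "it" takes "a berth"; both are donkey pronouns co-varying with the restrictor.
Strong reading: for every (c,b,s) with allotted(c,b,s), cleaned(s,b).
Restrictor triples: (c1,b2,s2)→cleaned(s2,b2) ✓  (c1,b2,s3)→cleaned(s3,b2) ✓  (c1,b3,s3)→cleaned(s3,b3) ✓  (c1,b4,s2)→cleaned(s2,b4) ✓  (c2,b4,s1)→cleaned(s1,b4) ✓  (c3,b1,s3)→cleaned(s3,b1) ✓  (c3,b4,s1)→cleaned(s1,b4) ✓  (c4,b2,s2)→cleaned(s2,b2) ✓  (c4,b4,s1)→cleaned(s1,b4) ✓  (c5,b4,s2)→cleaned(s2,b4) ✓  (c5,b4,s3)→cleaned(s3,b4) ✓
Every restrictor triple satisfies the scope.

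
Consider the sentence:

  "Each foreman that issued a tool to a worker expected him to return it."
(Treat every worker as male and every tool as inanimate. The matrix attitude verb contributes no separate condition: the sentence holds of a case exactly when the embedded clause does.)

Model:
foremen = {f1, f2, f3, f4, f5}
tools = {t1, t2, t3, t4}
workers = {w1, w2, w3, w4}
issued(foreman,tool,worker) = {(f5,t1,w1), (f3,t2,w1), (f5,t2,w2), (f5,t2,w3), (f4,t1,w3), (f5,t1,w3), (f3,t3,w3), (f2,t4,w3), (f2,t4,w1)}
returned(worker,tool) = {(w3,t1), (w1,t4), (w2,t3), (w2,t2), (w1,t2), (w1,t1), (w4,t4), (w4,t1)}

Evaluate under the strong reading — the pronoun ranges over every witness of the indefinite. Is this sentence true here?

False

"him" takes "a worker" as antecedent and "it" takes "a tool"; both are donkey pronouns co-varying with the restrictor.
Strong reading: for every (f,t,w) with issued(f,t,w), returned(w,t).
Restrictor triples: (f2,t4,w1)→returned(w1,t4) ✓  (f2,t4,w3)→returned(w3,t4) ✗  (f3,t2,w1)→returned(w1,t2) ✓  (f3,t3,w3)→returned(w3,t3) ✗  (f4,t1,w3)→returned(w3,t1) ✓  (f5,t1,w1)→returned(w1,t1) ✓  (f5,t1,w3)→returned(w3,t1) ✓  (f5,t2,w2)→returned(w2,t2) ✓  (f5,t2,w3)→returned(w3,t2) ✗
Counterexample: (f2,t4,w3) — returned(w3,t4) does not hold.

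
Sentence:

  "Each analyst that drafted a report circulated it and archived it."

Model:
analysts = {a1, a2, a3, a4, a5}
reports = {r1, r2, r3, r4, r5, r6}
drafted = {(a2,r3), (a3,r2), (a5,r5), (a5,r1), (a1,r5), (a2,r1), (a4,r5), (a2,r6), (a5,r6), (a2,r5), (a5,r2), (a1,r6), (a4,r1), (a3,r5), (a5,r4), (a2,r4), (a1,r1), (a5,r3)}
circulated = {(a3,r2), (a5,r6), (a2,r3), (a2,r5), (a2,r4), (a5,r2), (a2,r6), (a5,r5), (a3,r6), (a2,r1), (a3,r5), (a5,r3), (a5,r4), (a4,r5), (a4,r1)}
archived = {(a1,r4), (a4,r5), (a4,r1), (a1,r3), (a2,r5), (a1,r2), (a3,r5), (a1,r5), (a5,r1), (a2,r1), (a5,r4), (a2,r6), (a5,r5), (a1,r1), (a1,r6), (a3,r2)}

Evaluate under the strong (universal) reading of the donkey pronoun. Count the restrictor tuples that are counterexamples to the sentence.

"it" takes "a report" as antecedent — a donkey pronoun bound across the clause boundary.
Strong reading: for every (a,r) with drafted(a,r), circulated(a,r) ∧ archived(a,r).
Restrictor pairs: (a1,r1) ✗  (a1,r5) ✗  (a1,r6) ✗  (a2,r1) ✓  (a2,r3) ✗  (a2,r4) ✗  (a2,r5) ✓  (a2,r6) ✓  (a3,r2) ✓  (a3,r5) ✓  (a4,r1) ✓  (a4,r5) ✓  (a5,r1) ✗  (a5,r2) ✗  (a5,r3) ✗  (a5,r4) ✓  (a5,r5) ✓  (a5,r6) ✗
Counterexamples (restrictor pairs failing the scope): 9.

9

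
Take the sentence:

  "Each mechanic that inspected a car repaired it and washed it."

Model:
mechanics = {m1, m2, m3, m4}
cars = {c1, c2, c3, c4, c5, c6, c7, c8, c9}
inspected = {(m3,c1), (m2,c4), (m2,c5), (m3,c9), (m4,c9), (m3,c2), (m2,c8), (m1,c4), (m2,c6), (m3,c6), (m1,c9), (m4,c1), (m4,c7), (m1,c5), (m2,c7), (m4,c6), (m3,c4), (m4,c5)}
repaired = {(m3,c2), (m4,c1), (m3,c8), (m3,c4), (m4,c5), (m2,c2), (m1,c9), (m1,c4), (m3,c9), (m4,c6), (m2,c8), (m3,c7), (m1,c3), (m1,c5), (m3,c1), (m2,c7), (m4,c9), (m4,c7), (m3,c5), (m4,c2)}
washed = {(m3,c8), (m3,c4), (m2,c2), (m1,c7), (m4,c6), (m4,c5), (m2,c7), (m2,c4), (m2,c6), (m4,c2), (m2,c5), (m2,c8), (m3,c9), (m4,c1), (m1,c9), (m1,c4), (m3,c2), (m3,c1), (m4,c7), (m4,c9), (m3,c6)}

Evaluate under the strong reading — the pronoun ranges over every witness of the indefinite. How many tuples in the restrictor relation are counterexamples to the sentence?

5

"it" takes "a car" as antecedent — a donkey pronoun bound across the clause boundary.
Strong reading: for every (m,c) with inspected(m,c), repaired(m,c) ∧ washed(m,c).
Restrictor pairs: (m1,c4) ✓  (m1,c5) ✗  (m1,c9) ✓  (m2,c4) ✗  (m2,c5) ✗  (m2,c6) ✗  (m2,c7) ✓  (m2,c8) ✓  (m3,c1) ✓  (m3,c2) ✓  (m3,c4) ✓  (m3,c6) ✗  (m3,c9) ✓  (m4,c1) ✓  (m4,c5) ✓  (m4,c6) ✓  (m4,c7) ✓  (m4,c9) ✓
Counterexamples (restrictor pairs failing the scope): 5.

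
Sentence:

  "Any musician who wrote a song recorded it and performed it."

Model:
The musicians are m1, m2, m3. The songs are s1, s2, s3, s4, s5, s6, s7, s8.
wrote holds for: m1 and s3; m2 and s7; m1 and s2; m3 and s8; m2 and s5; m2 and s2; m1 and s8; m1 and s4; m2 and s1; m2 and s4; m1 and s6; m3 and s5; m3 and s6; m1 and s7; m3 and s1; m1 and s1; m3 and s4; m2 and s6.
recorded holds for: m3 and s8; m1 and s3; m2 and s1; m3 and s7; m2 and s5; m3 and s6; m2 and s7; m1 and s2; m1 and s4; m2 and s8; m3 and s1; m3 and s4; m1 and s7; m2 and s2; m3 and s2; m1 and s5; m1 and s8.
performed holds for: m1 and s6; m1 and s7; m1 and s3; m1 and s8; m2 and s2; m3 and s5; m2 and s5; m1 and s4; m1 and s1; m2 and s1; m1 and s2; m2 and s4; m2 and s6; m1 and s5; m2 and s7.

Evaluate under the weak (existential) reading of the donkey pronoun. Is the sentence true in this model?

"it" takes "a song" as antecedent — a donkey pronoun bound across the clause boundary.
Weak reading: every musician m with some wrote-song has at least one wrote-song s such that recorded(m,s) ∧ performed(m,s).
Per musician: m1:✓  m2:✓  m3:✗
m3 has no witness among its wrote-songs.

False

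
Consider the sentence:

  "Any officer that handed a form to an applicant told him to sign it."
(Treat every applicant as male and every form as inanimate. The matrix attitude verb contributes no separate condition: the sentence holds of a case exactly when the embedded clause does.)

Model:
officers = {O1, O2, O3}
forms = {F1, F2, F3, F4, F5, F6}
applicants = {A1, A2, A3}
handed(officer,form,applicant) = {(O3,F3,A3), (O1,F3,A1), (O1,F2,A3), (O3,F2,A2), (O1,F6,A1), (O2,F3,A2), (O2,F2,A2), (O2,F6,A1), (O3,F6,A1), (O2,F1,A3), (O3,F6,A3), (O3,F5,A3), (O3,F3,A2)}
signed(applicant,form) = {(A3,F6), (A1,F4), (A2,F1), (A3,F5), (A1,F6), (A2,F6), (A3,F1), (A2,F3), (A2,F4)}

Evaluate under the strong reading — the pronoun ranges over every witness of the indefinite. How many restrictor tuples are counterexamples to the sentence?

"him" takes "an applicant" as antecedent and "it" takes "a form"; both are donkey pronouns co-varying with the restrictor.
Strong reading: for every (o,f,a) with handed(o,f,a), signed(a,f).
Restrictor triples: (O1,F2,A3)→signed(A3,F2) ✗  (O1,F3,A1)→signed(A1,F3) ✗  (O1,F6,A1)→signed(A1,F6) ✓  (O2,F1,A3)→signed(A3,F1) ✓  (O2,F2,A2)→signed(A2,F2) ✗  (O2,F3,A2)→signed(A2,F3) ✓  (O2,F6,A1)→signed(A1,F6) ✓  (O3,F2,A2)→signed(A2,F2) ✗  (O3,F3,A2)→signed(A2,F3) ✓  (O3,F3,A3)→signed(A3,F3) ✗  (O3,F5,A3)→signed(A3,F5) ✓  (O3,F6,A1)→signed(A1,F6) ✓  (O3,F6,A3)→signed(A3,F6) ✓
Counterexamples (restrictor triples failing the scope): 5.

5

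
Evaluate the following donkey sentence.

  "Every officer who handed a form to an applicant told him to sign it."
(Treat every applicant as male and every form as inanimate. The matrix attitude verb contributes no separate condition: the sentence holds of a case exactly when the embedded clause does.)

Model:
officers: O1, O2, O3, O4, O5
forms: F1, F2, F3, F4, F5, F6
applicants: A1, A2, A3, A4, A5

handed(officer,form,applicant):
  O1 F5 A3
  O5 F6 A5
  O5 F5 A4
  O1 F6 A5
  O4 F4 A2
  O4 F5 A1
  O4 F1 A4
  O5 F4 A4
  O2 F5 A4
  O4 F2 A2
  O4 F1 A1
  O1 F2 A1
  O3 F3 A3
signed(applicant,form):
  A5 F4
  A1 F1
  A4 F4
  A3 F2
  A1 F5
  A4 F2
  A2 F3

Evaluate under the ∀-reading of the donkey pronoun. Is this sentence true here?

False

"him" takes "an applicant" as antecedent and "it" takes "a form"; both are donkey pronouns co-varying with the restrictor.
Strong reading: for every (o,f,a) with handed(o,f,a), signed(a,f).
Restrictor triples: (O1,F2,A1)→signed(A1,F2) ✗  (O1,F5,A3)→signed(A3,F5) ✗  (O1,F6,A5)→signed(A5,F6) ✗  (O2,F5,A4)→signed(A4,F5) ✗  (O3,F3,A3)→signed(A3,F3) ✗  (O4,F1,A1)→signed(A1,F1) ✓  (O4,F1,A4)→signed(A4,F1) ✗  (O4,F2,A2)→signed(A2,F2) ✗  (O4,F4,A2)→signed(A2,F4) ✗  (O4,F5,A1)→signed(A1,F5) ✓  (O5,F4,A4)→signed(A4,F4) ✓  (O5,F5,A4)→signed(A4,F5) ✗  (O5,F6,A5)→signed(A5,F6) ✗
Counterexample: (O1,F2,A1) — signed(A1,F2) does not hold.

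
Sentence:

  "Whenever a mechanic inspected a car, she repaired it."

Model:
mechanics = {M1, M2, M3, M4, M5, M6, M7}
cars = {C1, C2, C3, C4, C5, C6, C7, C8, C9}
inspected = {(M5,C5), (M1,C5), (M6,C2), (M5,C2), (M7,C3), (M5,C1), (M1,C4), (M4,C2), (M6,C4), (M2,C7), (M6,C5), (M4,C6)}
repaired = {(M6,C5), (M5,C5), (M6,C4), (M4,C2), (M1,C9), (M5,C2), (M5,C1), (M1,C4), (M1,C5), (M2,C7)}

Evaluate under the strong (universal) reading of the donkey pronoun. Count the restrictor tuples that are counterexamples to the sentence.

"it" takes "a car" as antecedent — a donkey pronoun bound across the clause boundary.
Strong reading: for every (m,c) with inspected(m,c), repaired(m,c).
Restrictor pairs: (M1,C4) ✓  (M1,C5) ✓  (M2,C7) ✓  (M4,C2) ✓  (M4,C6) ✗  (M5,C1) ✓  (M5,C2) ✓  (M5,C5) ✓  (M6,C2) ✗  (M6,C4) ✓  (M6,C5) ✓  (M7,C3) ✗
Counterexamples (restrictor pairs failing the scope): 3.

3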